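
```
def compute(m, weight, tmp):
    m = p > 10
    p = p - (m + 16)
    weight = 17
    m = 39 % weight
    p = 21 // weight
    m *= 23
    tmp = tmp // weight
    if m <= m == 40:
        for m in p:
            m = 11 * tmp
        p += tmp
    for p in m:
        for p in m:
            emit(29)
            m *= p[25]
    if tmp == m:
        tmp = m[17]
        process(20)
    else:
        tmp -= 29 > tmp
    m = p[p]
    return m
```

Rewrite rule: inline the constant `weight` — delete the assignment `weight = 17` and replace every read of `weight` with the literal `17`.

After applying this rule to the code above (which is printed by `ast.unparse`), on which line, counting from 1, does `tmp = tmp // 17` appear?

Transformed code:
def compute(m, weight, tmp):
    m = p > 10
    p = p - (m + 16)
    m = 39 % 17
    p = 21 // 17
    m *= 23
    tmp = tmp // 17
    if m <= m == 40:
        for m in p:
            m = 11 * tmp
        p += tmp
    for p in m:
        for p in m:
            emit(29)
            m *= p[25]
    if tmp == m:
        tmp = m[17]
        process(20)
    else:
        tmp -= 29 > tmp
    m = p[p]
    return m

7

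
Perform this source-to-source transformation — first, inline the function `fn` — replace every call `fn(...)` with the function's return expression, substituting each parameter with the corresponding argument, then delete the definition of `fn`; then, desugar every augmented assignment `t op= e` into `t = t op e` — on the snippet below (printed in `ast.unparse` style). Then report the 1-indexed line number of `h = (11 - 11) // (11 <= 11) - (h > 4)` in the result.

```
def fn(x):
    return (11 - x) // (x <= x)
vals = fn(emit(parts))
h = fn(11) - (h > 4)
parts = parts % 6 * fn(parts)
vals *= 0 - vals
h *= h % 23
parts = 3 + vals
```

2

Transformed code:
vals = (11 - emit(parts)) // (emit(parts) <= emit(parts))
h = (11 - 11) // (11 <= 11) - (h > 4)
parts = parts % 6 * ((11 - parts) // (parts <= parts))
vals = vals * (0 - vals)
h = h * (h % 23)
parts = 3 + vals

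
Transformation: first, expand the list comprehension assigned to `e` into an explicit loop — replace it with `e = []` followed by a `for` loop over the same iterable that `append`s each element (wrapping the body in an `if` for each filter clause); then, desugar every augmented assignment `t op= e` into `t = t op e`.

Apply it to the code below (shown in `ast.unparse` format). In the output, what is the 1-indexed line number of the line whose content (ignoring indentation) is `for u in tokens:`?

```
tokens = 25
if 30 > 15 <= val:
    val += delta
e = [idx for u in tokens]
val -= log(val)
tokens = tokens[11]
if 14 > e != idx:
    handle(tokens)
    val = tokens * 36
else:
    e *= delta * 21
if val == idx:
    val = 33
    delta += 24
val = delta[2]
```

5

Transformed code:
tokens = 25
if 30 > 15 <= val:
    val = val + delta
e = []
for u in tokens:
    e.append(idx)
val = val - log(val)
tokens = tokens[11]
if 14 > e != idx:
    handle(tokens)
    val = tokens * 36
else:
    e = e * (delta * 21)
if val == idx:
    val = 33
    delta = delta + 24
val = delta[2]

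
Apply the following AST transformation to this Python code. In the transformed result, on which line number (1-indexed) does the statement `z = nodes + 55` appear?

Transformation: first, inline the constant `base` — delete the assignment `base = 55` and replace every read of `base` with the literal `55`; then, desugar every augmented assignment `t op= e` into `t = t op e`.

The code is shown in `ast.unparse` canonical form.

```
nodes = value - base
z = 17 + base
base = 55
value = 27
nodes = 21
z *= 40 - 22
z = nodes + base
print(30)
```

6

Transformed code:
nodes = value - 55
z = 17 + 55
value = 27
nodes = 21
z = z * (40 - 22)
z = nodes + 55
print(30)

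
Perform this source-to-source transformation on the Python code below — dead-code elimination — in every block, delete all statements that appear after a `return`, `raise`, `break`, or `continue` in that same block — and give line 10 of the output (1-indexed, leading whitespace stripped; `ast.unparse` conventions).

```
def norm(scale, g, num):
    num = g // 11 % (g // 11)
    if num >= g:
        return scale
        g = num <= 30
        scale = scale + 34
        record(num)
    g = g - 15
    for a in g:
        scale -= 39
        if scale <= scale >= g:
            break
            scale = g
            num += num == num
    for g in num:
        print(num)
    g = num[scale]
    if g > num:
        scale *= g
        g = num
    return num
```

for g in num:

Transformed code:
def norm(scale, g, num):
    num = g // 11 % (g // 11)
    if num >= g:
        return scale
    g = g - 15
    for a in g:
        scale -= 39
        if scale <= scale >= g:
            break
    for g in num:
        print(num)
    g = num[scale]
    if g > num:
        scale *= g
        g = num
    return num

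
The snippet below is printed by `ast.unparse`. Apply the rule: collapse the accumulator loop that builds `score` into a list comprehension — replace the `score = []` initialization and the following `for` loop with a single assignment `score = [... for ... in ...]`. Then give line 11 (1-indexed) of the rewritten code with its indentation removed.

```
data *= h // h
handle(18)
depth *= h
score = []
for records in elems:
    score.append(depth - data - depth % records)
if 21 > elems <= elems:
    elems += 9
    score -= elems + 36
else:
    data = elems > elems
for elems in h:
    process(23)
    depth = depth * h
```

process(23)

Transformed code:
data *= h // h
handle(18)
depth *= h
score = [depth - data - depth % records for records in elems]
if 21 > elems <= elems:
    elems += 9
    score -= elems + 36
else:
    data = elems > elems
for elems in h:
    process(23)
    depth = depth * h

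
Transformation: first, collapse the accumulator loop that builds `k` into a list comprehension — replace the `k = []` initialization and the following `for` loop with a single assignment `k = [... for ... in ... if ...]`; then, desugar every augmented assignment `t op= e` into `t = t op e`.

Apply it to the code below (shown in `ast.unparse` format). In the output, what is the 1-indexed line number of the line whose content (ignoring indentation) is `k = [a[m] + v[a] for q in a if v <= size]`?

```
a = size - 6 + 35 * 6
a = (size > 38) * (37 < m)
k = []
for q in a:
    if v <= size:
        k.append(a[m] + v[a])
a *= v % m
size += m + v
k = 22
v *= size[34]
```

Transformed code:
a = size - 6 + 35 * 6
a = (size > 38) * (37 < m)
k = [a[m] + v[a] for q in a if v <= size]
a = a * (v % m)
size = size + (m + v)
k = 22
v = v * size[34]

3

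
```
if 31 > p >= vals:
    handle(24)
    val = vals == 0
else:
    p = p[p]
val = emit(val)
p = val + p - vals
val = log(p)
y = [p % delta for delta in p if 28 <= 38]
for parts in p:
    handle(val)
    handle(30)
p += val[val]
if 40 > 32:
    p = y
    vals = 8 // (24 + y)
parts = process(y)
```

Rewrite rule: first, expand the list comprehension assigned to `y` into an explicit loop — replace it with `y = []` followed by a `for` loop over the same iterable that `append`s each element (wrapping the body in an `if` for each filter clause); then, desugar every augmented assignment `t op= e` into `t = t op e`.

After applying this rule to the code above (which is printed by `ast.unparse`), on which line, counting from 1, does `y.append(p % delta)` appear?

Transformed code:
if 31 > p >= vals:
    handle(24)
    val = vals == 0
else:
    p = p[p]
val = emit(val)
p = val + p - vals
val = log(p)
y = []
for delta in p:
    if 28 <= 38:
        y.append(p % delta)
for parts in p:
    handle(val)
    handle(30)
p = p + val[val]
if 40 > 32:
    p = y
    vals = 8 // (24 + y)
parts = process(y)

12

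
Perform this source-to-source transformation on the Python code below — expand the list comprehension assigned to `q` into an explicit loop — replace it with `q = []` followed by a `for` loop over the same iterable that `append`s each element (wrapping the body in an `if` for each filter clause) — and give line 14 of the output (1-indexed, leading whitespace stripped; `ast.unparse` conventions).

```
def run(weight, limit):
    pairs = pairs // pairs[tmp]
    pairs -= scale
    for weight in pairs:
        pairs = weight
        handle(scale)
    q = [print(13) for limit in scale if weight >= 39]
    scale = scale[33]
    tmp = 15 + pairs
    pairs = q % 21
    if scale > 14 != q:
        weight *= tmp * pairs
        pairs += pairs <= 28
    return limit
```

Transformed code:
def run(weight, limit):
    pairs = pairs // pairs[tmp]
    pairs -= scale
    for weight in pairs:
        pairs = weight
        handle(scale)
    q = []
    for limit in scale:
        if weight >= 39:
            q.append(print(13))
    scale = scale[33]
    tmp = 15 + pairs
    pairs = q % 21
    if scale > 14 != q:
        weight *= tmp * pairs
        pairs += pairs <= 28
    return limit

if scale > 14 != q:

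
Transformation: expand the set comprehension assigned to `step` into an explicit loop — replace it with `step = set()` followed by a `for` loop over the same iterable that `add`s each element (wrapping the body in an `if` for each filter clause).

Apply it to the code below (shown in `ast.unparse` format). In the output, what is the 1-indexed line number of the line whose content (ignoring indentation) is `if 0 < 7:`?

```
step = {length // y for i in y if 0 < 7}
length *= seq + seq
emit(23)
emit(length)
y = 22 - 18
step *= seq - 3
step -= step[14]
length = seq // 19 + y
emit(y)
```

3

Transformed code:
step = set()
for i in y:
    if 0 < 7:
        step.add(length // y)
length *= seq + seq
emit(23)
emit(length)
y = 22 - 18
step *= seq - 3
step -= step[14]
length = seq // 19 + y
emit(y)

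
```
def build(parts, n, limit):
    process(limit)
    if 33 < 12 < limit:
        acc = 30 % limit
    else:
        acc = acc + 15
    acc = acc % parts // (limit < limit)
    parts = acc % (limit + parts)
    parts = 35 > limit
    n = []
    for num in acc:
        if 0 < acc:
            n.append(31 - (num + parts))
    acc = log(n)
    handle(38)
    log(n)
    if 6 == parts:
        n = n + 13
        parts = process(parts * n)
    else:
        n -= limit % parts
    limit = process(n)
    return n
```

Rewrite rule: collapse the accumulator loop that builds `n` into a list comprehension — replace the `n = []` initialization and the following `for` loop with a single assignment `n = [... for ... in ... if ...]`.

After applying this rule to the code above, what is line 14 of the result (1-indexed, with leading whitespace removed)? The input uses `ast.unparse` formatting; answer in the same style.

if 6 == parts:

Transformed code:
def build(parts, n, limit):
    process(limit)
    if 33 < 12 < limit:
        acc = 30 % limit
    else:
        acc = acc + 15
    acc = acc % parts // (limit < limit)
    parts = acc % (limit + parts)
    parts = 35 > limit
    n = [31 - (num + parts) for num in acc if 0 < acc]
    acc = log(n)
    handle(38)
    log(n)
    if 6 == parts:
        n = n + 13
        parts = process(parts * n)
    else:
        n -= limit % parts
    limit = process(n)
    return n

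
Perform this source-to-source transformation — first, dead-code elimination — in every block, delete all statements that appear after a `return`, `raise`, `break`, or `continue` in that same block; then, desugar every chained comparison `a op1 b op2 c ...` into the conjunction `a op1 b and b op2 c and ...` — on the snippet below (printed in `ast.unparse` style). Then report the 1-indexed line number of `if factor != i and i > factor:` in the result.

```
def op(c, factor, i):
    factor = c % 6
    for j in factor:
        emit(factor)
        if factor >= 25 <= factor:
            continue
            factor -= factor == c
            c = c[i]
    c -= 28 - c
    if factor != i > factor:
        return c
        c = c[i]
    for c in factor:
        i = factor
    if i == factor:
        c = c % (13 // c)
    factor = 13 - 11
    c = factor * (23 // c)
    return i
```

Transformed code:
def op(c, factor, i):
    factor = c % 6
    for j in factor:
        emit(factor)
        if factor >= 25 and 25 <= factor:
            continue
    c -= 28 - c
    if factor != i and i > factor:
        return c
    for c in factor:
        i = factor
    if i == factor:
        c = c % (13 // c)
    factor = 13 - 11
    c = factor * (23 // c)
    return i

8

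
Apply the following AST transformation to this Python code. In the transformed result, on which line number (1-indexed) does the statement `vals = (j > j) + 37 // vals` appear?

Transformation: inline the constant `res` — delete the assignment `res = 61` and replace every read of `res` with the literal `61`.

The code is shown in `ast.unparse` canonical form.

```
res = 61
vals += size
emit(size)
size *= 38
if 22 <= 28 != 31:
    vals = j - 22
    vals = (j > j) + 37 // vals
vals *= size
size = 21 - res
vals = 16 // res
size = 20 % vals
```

6

Transformed code:
vals += size
emit(size)
size *= 38
if 22 <= 28 != 31:
    vals = j - 22
    vals = (j > j) + 37 // vals
vals *= size
size = 21 - 61
vals = 16 // 61
size = 20 % vals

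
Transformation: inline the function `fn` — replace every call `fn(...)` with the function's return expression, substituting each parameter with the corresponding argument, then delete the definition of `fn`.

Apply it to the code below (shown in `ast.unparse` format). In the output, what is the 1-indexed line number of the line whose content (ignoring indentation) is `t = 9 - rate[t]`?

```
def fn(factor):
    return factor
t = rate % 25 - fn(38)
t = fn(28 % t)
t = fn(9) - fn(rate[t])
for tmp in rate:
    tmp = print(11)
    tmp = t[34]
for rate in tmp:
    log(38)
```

Transformed code:
t = rate % 25 - 38
t = 28 % t
t = 9 - rate[t]
for tmp in rate:
    tmp = print(11)
    tmp = t[34]
for rate in tmp:
    log(38)

3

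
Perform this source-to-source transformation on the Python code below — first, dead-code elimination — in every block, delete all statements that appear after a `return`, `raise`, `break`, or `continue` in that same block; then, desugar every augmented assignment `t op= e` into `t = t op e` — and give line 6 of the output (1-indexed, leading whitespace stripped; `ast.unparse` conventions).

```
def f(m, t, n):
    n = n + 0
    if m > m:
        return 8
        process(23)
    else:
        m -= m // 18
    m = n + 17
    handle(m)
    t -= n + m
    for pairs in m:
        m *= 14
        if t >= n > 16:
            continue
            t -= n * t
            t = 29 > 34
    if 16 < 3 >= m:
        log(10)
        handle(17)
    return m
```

m = m - m // 18

Transformed code:
def f(m, t, n):
    n = n + 0
    if m > m:
        return 8
    else:
        m = m - m // 18
    m = n + 17
    handle(m)
    t = t - (n + m)
    for pairs in m:
        m = m * 14
        if t >= n > 16:
            continue
    if 16 < 3 >= m:
        log(10)
        handle(17)
    return m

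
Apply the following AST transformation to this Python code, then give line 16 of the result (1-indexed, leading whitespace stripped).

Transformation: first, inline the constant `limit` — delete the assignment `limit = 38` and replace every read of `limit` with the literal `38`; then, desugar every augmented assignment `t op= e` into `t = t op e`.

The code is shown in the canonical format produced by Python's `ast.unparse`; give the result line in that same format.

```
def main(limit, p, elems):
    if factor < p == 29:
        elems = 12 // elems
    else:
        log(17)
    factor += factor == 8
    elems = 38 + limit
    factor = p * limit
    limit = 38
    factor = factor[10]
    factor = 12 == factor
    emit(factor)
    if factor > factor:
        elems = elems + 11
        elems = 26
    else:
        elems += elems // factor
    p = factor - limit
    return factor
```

Transformed code:
def main(limit, p, elems):
    if factor < p == 29:
        elems = 12 // elems
    else:
        log(17)
    factor = factor + (factor == 8)
    elems = 38 + 38
    factor = p * 38
    factor = factor[10]
    factor = 12 == factor
    emit(factor)
    if factor > factor:
        elems = elems + 11
        elems = 26
    else:
        elems = elems + elems // factor
    p = factor - 38
    return factor

elems = elems + elems // factor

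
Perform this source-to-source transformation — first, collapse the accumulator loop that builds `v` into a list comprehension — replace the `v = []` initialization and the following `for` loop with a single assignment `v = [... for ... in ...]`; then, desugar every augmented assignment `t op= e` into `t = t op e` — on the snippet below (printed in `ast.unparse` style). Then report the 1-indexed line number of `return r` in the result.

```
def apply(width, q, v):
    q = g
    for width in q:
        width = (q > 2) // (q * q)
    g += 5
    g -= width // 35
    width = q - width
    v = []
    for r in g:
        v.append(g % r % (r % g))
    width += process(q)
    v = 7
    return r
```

Transformed code:
def apply(width, q, v):
    q = g
    for width in q:
        width = (q > 2) // (q * q)
    g = g + 5
    g = g - width // 35
    width = q - width
    v = [g % r % (r % g) for r in g]
    width = width + process(q)
    v = 7
    return r

11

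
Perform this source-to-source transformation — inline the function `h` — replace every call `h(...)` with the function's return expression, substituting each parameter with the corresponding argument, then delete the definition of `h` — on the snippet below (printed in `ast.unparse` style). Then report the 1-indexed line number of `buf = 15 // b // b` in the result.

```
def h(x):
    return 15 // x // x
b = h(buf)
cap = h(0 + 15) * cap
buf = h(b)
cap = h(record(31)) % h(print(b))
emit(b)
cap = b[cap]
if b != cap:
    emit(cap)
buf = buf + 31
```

Transformed code:
b = 15 // buf // buf
cap = 15 // (0 + 15) // (0 + 15) * cap
buf = 15 // b // b
cap = 15 // record(31) // record(31) % (15 // print(b) // print(b))
emit(b)
cap = b[cap]
if b != cap:
    emit(cap)
buf = buf + 31

3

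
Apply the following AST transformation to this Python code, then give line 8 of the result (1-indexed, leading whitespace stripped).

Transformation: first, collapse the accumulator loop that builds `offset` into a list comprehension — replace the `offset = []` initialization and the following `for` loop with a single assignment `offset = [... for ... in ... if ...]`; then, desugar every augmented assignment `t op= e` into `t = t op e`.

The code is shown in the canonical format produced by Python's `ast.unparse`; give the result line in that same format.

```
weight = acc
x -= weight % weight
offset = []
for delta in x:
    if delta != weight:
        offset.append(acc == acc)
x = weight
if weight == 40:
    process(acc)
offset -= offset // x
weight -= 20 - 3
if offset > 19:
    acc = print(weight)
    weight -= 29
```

Transformed code:
weight = acc
x = x - weight % weight
offset = [acc == acc for delta in x if delta != weight]
x = weight
if weight == 40:
    process(acc)
offset = offset - offset // x
weight = weight - (20 - 3)
if offset > 19:
    acc = print(weight)
    weight = weight - 29

weight = weight - (20 - 3)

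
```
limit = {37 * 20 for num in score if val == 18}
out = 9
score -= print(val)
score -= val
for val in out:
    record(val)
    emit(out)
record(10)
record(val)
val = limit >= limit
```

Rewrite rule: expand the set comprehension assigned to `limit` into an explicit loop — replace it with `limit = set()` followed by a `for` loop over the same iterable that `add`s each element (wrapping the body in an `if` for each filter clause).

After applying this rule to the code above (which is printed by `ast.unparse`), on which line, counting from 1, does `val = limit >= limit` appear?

Transformed code:
limit = set()
for num in score:
    if val == 18:
        limit.add(37 * 20)
out = 9
score -= print(val)
score -= val
for val in out:
    record(val)
    emit(out)
record(10)
record(val)
val = limit >= limit

13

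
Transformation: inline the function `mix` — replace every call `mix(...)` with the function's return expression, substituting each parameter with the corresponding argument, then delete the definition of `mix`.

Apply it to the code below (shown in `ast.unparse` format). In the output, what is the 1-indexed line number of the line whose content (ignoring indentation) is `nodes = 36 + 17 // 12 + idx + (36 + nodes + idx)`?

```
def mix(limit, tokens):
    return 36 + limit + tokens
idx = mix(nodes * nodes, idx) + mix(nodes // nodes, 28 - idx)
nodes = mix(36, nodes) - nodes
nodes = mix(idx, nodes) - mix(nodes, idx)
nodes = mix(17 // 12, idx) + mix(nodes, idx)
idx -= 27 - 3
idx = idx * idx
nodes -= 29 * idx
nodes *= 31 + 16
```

Transformed code:
idx = 36 + nodes * nodes + idx + (36 + nodes // nodes + (28 - idx))
nodes = 36 + 36 + nodes - nodes
nodes = 36 + idx + nodes - (36 + nodes + idx)
nodes = 36 + 17 // 12 + idx + (36 + nodes + idx)
idx -= 27 - 3
idx = idx * idx
nodes -= 29 * idx
nodes *= 31 + 16

4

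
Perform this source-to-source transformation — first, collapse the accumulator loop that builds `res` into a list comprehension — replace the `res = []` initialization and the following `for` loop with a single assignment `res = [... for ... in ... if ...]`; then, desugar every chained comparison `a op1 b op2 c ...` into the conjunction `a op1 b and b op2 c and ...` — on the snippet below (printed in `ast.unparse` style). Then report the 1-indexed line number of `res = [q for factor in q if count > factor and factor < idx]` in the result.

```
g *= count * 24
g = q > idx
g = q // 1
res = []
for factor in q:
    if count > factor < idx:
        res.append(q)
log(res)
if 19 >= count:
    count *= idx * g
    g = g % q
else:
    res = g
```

4

Transformed code:
g *= count * 24
g = q > idx
g = q // 1
res = [q for factor in q if count > factor and factor < idx]
log(res)
if 19 >= count:
    count *= idx * g
    g = g % q
else:
    res = g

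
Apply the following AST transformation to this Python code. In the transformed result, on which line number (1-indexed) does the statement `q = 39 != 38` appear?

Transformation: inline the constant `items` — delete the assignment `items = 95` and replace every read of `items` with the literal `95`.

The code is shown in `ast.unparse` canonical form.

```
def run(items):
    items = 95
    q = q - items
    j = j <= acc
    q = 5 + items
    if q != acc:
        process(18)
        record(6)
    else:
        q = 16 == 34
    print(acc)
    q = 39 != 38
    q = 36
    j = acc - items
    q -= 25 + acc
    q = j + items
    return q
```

11

Transformed code:
def run(items):
    q = q - 95
    j = j <= acc
    q = 5 + 95
    if q != acc:
        process(18)
        record(6)
    else:
        q = 16 == 34
    print(acc)
    q = 39 != 38
    q = 36
    j = acc - 95
    q -= 25 + acc
    q = j + 95
    return q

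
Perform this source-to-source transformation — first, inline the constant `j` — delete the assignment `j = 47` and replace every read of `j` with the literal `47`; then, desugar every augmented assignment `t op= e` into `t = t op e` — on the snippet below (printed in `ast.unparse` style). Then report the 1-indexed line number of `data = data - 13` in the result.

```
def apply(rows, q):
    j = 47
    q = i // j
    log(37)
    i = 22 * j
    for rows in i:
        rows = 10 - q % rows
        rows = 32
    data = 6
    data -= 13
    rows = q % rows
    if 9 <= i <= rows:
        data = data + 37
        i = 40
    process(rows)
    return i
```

9

Transformed code:
def apply(rows, q):
    q = i // 47
    log(37)
    i = 22 * 47
    for rows in i:
        rows = 10 - q % rows
        rows = 32
    data = 6
    data = data - 13
    rows = q % rows
    if 9 <= i <= rows:
        data = data + 37
        i = 40
    process(rows)
    return i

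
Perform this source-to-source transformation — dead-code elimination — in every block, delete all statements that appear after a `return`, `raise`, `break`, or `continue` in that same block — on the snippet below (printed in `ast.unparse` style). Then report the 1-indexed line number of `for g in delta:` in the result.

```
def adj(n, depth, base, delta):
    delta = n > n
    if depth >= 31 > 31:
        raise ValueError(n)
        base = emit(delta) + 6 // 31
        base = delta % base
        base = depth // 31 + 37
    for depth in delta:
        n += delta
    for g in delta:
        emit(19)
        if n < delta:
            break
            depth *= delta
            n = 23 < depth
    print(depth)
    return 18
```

Transformed code:
def adj(n, depth, base, delta):
    delta = n > n
    if depth >= 31 > 31:
        raise ValueError(n)
    for depth in delta:
        n += delta
    for g in delta:
        emit(19)
        if n < delta:
            break
    print(depth)
    return 18

7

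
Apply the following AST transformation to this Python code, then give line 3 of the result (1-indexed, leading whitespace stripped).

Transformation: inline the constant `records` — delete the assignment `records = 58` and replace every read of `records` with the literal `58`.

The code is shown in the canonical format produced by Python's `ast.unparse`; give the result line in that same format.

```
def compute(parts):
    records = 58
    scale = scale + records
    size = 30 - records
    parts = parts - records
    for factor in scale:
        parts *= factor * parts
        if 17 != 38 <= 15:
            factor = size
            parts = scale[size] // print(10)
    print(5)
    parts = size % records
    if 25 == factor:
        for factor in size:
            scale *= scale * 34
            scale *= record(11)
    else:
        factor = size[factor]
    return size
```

size = 30 - 58

Transformed code:
def compute(parts):
    scale = scale + 58
    size = 30 - 58
    parts = parts - 58
    for factor in scale:
        parts *= factor * parts
        if 17 != 38 <= 15:
            factor = size
            parts = scale[size] // print(10)
    print(5)
    parts = size % 58
    if 25 == factor:
        for factor in size:
            scale *= scale * 34
            scale *= record(11)
    else:
        factor = size[factor]
    return size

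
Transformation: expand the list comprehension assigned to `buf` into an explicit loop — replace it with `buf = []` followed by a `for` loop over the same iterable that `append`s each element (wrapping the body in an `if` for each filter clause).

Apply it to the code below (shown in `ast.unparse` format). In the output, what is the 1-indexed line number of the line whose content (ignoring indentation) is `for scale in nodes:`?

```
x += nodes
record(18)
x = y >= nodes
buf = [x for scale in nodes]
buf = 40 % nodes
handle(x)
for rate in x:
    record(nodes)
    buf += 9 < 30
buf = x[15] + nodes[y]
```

5

Transformed code:
x += nodes
record(18)
x = y >= nodes
buf = []
for scale in nodes:
    buf.append(x)
buf = 40 % nodes
handle(x)
for rate in x:
    record(nodes)
    buf += 9 < 30
buf = x[15] + nodes[y]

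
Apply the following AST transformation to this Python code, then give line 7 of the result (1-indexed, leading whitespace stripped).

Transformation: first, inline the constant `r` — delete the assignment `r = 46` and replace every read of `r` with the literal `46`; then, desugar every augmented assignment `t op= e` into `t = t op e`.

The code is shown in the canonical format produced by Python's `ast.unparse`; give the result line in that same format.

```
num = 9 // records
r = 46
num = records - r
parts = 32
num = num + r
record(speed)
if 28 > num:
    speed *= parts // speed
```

speed = speed * (parts // speed)

Transformed code:
num = 9 // records
num = records - 46
parts = 32
num = num + 46
record(speed)
if 28 > num:
    speed = speed * (parts // speed)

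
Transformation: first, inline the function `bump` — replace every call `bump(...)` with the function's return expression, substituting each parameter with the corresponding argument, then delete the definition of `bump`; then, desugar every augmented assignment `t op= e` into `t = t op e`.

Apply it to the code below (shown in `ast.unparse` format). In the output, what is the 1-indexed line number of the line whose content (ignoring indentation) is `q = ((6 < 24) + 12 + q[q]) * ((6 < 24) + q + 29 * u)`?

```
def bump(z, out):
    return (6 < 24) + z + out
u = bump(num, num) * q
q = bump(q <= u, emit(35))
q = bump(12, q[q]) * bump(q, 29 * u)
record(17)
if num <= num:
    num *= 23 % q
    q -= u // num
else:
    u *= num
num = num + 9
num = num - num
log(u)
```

3

Transformed code:
u = ((6 < 24) + num + num) * q
q = (6 < 24) + (q <= u) + emit(35)
q = ((6 < 24) + 12 + q[q]) * ((6 < 24) + q + 29 * u)
record(17)
if num <= num:
    num = num * (23 % q)
    q = q - u // num
else:
    u = u * num
num = num + 9
num = num - num
log(u)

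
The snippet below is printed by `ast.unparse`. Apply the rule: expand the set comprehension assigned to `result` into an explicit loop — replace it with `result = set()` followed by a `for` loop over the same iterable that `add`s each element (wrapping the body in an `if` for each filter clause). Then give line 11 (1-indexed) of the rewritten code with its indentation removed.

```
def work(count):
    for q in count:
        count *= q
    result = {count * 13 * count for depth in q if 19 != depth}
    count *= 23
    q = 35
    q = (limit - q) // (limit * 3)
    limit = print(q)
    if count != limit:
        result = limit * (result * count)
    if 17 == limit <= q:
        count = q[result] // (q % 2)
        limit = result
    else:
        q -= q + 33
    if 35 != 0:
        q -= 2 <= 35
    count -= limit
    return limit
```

Transformed code:
def work(count):
    for q in count:
        count *= q
    result = set()
    for depth in q:
        if 19 != depth:
            result.add(count * 13 * count)
    count *= 23
    q = 35
    q = (limit - q) // (limit * 3)
    limit = print(q)
    if count != limit:
        result = limit * (result * count)
    if 17 == limit <= q:
        count = q[result] // (q % 2)
        limit = result
    else:
        q -= q + 33
    if 35 != 0:
        q -= 2 <= 35
    count -= limit
    return limit

limit = print(q)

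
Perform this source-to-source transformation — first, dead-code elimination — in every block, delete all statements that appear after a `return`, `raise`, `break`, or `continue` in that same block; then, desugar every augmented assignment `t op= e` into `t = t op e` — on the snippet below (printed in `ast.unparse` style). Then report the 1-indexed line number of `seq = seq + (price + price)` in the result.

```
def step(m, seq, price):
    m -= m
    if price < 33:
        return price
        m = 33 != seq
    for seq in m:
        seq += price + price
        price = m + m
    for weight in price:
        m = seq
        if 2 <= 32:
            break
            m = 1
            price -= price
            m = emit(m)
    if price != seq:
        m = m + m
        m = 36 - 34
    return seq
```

Transformed code:
def step(m, seq, price):
    m = m - m
    if price < 33:
        return price
    for seq in m:
        seq = seq + (price + price)
        price = m + m
    for weight in price:
        m = seq
        if 2 <= 32:
            break
    if price != seq:
        m = m + m
        m = 36 - 34
    return seq

6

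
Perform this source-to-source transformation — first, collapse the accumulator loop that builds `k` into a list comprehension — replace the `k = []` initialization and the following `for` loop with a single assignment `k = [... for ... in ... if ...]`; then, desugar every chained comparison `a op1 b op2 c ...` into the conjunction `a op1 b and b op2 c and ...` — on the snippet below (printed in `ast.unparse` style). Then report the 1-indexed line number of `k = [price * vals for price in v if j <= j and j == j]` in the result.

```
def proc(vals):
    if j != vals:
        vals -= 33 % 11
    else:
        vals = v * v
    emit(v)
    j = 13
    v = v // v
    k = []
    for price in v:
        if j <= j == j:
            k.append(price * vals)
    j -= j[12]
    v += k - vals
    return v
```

Transformed code:
def proc(vals):
    if j != vals:
        vals -= 33 % 11
    else:
        vals = v * v
    emit(v)
    j = 13
    v = v // v
    k = [price * vals for price in v if j <= j and j == j]
    j -= j[12]
    v += k - vals
    return v

9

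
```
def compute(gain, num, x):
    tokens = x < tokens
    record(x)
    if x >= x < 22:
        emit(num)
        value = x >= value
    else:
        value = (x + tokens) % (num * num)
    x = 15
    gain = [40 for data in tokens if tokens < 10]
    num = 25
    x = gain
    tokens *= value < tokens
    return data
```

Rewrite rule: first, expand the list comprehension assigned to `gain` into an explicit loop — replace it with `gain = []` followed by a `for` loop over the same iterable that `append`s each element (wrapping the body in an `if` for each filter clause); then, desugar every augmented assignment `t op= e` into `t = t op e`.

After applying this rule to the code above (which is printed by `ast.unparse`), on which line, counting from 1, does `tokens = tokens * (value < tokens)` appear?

16

Transformed code:
def compute(gain, num, x):
    tokens = x < tokens
    record(x)
    if x >= x < 22:
        emit(num)
        value = x >= value
    else:
        value = (x + tokens) % (num * num)
    x = 15
    gain = []
    for data in tokens:
        if tokens < 10:
            gain.append(40)
    num = 25
    x = gain
    tokens = tokens * (value < tokens)
    return data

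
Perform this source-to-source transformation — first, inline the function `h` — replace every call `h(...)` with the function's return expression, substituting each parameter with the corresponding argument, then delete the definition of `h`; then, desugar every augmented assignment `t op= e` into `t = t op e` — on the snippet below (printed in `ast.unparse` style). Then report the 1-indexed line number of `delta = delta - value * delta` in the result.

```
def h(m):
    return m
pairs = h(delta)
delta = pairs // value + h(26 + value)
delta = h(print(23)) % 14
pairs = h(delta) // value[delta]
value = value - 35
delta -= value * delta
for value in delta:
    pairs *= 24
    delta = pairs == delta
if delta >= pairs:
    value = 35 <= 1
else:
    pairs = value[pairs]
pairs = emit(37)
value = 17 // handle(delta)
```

6

Transformed code:
pairs = delta
delta = pairs // value + (26 + value)
delta = print(23) % 14
pairs = delta // value[delta]
value = value - 35
delta = delta - value * delta
for value in delta:
    pairs = pairs * 24
    delta = pairs == delta
if delta >= pairs:
    value = 35 <= 1
else:
    pairs = value[pairs]
pairs = emit(37)
value = 17 // handle(delta)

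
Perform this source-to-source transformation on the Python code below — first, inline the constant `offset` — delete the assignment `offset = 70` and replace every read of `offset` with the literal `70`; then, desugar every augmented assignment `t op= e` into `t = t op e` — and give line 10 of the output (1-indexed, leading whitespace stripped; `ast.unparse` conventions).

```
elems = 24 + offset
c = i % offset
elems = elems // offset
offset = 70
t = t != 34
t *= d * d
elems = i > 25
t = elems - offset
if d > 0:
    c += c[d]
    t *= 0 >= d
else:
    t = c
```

Transformed code:
elems = 24 + 70
c = i % 70
elems = elems // 70
t = t != 34
t = t * (d * d)
elems = i > 25
t = elems - 70
if d > 0:
    c = c + c[d]
    t = t * (0 >= d)
else:
    t = c

t = t * (0 >= d)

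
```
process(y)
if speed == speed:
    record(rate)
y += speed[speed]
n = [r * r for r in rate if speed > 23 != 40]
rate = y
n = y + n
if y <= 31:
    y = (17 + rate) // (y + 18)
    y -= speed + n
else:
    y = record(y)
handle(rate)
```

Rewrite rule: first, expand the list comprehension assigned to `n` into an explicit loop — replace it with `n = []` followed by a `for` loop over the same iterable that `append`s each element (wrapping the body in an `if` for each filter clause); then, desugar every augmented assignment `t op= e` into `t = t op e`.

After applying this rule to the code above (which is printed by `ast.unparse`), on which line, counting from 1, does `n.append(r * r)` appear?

Transformed code:
process(y)
if speed == speed:
    record(rate)
y = y + speed[speed]
n = []
for r in rate:
    if speed > 23 != 40:
        n.append(r * r)
rate = y
n = y + n
if y <= 31:
    y = (17 + rate) // (y + 18)
    y = y - (speed + n)
else:
    y = record(y)
handle(rate)

8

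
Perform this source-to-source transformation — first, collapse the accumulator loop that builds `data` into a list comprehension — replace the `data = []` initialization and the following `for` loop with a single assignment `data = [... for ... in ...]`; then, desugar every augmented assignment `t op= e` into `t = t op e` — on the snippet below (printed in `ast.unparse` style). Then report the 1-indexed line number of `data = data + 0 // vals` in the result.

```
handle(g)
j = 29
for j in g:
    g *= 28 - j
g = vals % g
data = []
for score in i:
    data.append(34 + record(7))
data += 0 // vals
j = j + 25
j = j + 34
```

Transformed code:
handle(g)
j = 29
for j in g:
    g = g * (28 - j)
g = vals % g
data = [34 + record(7) for score in i]
data = data + 0 // vals
j = j + 25
j = j + 34

7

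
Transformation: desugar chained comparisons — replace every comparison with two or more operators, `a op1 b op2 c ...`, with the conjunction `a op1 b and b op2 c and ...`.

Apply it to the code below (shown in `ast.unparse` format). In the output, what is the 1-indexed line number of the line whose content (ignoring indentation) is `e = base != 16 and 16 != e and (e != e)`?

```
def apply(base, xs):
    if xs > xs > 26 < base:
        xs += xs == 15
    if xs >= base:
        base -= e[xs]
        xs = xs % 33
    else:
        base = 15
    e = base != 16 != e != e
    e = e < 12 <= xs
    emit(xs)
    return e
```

Transformed code:
def apply(base, xs):
    if xs > xs and xs > 26 and (26 < base):
        xs += xs == 15
    if xs >= base:
        base -= e[xs]
        xs = xs % 33
    else:
        base = 15
    e = base != 16 and 16 != e and (e != e)
    e = e < 12 and 12 <= xs
    emit(xs)
    return e

9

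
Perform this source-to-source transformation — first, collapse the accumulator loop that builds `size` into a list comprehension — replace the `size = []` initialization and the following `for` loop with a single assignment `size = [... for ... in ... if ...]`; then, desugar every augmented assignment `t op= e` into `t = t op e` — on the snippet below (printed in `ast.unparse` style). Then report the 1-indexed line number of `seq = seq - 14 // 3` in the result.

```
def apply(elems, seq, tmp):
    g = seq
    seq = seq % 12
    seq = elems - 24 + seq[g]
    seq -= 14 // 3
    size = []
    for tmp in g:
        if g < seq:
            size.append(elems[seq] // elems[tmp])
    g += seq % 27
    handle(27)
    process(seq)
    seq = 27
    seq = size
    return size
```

5

Transformed code:
def apply(elems, seq, tmp):
    g = seq
    seq = seq % 12
    seq = elems - 24 + seq[g]
    seq = seq - 14 // 3
    size = [elems[seq] // elems[tmp] for tmp in g if g < seq]
    g = g + seq % 27
    handle(27)
    process(seq)
    seq = 27
    seq = size
    return size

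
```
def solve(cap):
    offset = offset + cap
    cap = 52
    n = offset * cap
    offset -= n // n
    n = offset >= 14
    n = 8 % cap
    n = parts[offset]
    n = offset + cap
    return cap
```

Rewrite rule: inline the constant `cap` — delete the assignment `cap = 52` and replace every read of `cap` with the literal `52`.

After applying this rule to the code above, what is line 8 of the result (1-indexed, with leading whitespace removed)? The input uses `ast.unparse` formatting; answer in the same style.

n = offset + 52

Transformed code:
def solve(cap):
    offset = offset + 52
    n = offset * 52
    offset -= n // n
    n = offset >= 14
    n = 8 % 52
    n = parts[offset]
    n = offset + 52
    return 52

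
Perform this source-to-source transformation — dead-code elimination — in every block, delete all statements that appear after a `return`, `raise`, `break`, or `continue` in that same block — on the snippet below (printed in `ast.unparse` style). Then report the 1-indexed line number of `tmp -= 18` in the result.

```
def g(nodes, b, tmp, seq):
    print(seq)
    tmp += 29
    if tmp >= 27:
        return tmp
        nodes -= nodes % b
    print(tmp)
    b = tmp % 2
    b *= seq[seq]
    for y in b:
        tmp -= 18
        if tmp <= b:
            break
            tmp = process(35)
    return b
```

10

Transformed code:
def g(nodes, b, tmp, seq):
    print(seq)
    tmp += 29
    if tmp >= 27:
        return tmp
    print(tmp)
    b = tmp % 2
    b *= seq[seq]
    for y in b:
        tmp -= 18
        if tmp <= b:
            break
    return b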